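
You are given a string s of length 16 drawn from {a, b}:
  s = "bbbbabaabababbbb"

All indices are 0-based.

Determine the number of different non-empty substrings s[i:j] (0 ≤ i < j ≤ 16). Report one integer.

rank→(start, suffix):
  0 → (6, 'aabababbbb')
  1 → (4, 'abaabababbbb')
  2 → (7, 'abababbbb')
  3 → (9, 'ababbbb')
  4 → (11, 'abbbb')
  5 → (15, 'b')
  6 → (5, 'baabababbbb')
  7 → (3, 'babaabababbbb')
  8 → (8, 'bababbbb')
  9 → (10, 'babbbb')
  10 → (14, 'bb')
  11 → (2, 'bbabaabababbbb')
  12 → (13, 'bbb')
  13 → (1, 'bbbabaabababbbb')
  14 → (12, 'bbbb')
  15 → (0, 'bbbbabaabababbbb')

SA = [6, 4, 7, 9, 11, 15, 5, 3, 8, 10, 14, 2, 13, 1, 12, 0]
rank  pair      lcp
   1  s[6:],s[4:]  1  'a'
   2  s[4:],s[7:]  3  'aba'
   3  s[7:],s[9:]  4  'abab'
   4  s[9:],s[11:]  2  'ab'
   5  s[11:],s[15:]  0  ''
   6  s[15:],s[5:]  1  'b'
   7  s[5:],s[3:]  2  'ba'
   8  s[3:],s[8:]  4  'baba'
   9  s[8:],s[10:]  3  'bab'
  10  s[10:],s[14:]  1  'b'
  11  s[14:],s[2:]  2  'bb'
  12  s[2:],s[13:]  2  'bb'
  13  s[13:],s[1:]  3  'bbb'
  14  s[1:],s[12:]  3  'bbb'
  15  s[12:],s[0:]  4  'bbbb'

n(n+1)/2 = 16·17/2 = 136
Σ LCP = 0 + 1 + 3 + 4 + 2 + 0 + 1 + 2 + 4 + 3 + 1 + 2 + 2 + 3 + 3 + 4 = 35
distinct = 136 − 35 = 101

101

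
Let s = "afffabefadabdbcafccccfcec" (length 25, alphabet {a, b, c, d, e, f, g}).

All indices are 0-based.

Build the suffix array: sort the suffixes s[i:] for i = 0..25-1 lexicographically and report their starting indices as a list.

[10, 4, 8, 15, 0, 13, 11, 5, 24, 14, 17, 18, 19, 22, 20, 9, 12, 23, 6, 3, 7, 16, 21, 2, 1]

rank | idx | suffix
   0 |  10 | abdbcafccccfcec
   1 |   4 | abefadabdbcafccccfcec
   2 |   8 | adabdbcafccccfcec
   3 |  15 | afccccfcec
   4 |   0 | afffabefadabdbcafccccfcec
   5 |  13 | bcafccccfcec
   6 |  11 | bdbcafccccfcec
   7 |   5 | befadabdbcafccccfcec
   8 |  24 | c
   9 |  14 | cafccccfcec
  10 |  17 | ccccfcec
  11 |  18 | cccfcec
  12 |  19 | ccfcec
  13 |  22 | cec
  14 |  20 | cfcec
  15 |   9 | dabdbcafccccfcec
  16 |  12 | dbcafccccfcec
  17 |  23 | ec
  18 |   6 | efadabdbcafccccfcec
  19 |   3 | fabefadabdbcafccccfcec
  20 |   7 | fadabdbcafccccfcec
  21 |  16 | fccccfcec
  22 |  21 | fcec
  23 |   2 | ffabefadabdbcafccccfcec
  24 |   1 | fffabefadabdbcafccccfcec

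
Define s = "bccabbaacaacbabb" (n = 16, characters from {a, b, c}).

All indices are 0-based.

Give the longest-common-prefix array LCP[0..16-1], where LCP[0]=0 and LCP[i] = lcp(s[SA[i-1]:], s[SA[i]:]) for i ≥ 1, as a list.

[0, 3, 1, 3, 1, 2, 0, 1, 2, 1, 2, 1, 0, 2, 1, 1]

rank→(start, suffix):
  0 → (6, 'aacaacbabb')
  1 → (9, 'aacbabb')
  2 → (13, 'abb')
  3 → (3, 'abbaacaacbabb')
  4 → (7, 'acaacbabb')
  5 → (10, 'acbabb')
  6 → (15, 'b')
  7 → (5, 'baacaacbabb')
  8 → (12, 'babb')
  9 → (14, 'bb')
  10 → (4, 'bbaacaacbabb')
  11 → (0, 'bccabbaacaacbabb')
  12 → (8, 'caacbabb')
  13 → (2, 'cabbaacaacbabb')
  14 → (11, 'cbabb')
  15 → (1, 'ccabbaacaacbabb')

SA = [6, 9, 13, 3, 7, 10, 15, 5, 12, 14, 4, 0, 8, 2, 11, 1]
rank  pair      lcp
   1  s[6:],s[9:]  3  'aac'
   2  s[9:],s[13:]  1  'a'
   3  s[13:],s[3:]  3  'abb'
   4  s[3:],s[7:]  1  'a'
   5  s[7:],s[10:]  2  'ac'
   6  s[10:],s[15:]  0  ''
   7  s[15:],s[5:]  1  'b'
   8  s[5:],s[12:]  2  'ba'
   9  s[12:],s[14:]  1  'b'
  10  s[14:],s[4:]  2  'bb'
  11  s[4:],s[0:]  1  'b'
  12  s[0:],s[8:]  0  ''
  13  s[8:],s[2:]  2  'ca'
  14  s[2:],s[11:]  1  'c'
  15  s[11:],s[1:]  1  'c'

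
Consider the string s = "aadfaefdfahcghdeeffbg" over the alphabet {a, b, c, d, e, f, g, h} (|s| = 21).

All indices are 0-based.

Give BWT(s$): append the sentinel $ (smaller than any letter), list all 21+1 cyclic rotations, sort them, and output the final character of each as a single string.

g$afffhhafdaeddfeebcag

rank  rotation                last
    0  $aadfaefdfahcghdeeffbg  g
    1  aadfaefdfahcghdeeffbg$  $
    2  adfaefdfahcghdeeffbg$a  a
    3  aefdfahcghdeeffbg$aadf  f
    4  ahcghdeeffbg$aadfaefdf  f
    5  bg$aadfaefdfahcghdeeff  f
    6  cghdeeffbg$aadfaefdfah  h
    7  deeffbg$aadfaefdfahcgh  h
    8  dfaefdfahcghdeeffbg$aa  a
    9  dfahcghdeeffbg$aadfaef  f
   10  eeffbg$aadfaefdfahcghd  d
   11  efdfahcghdeeffbg$aadfa  a
   12  effbg$aadfaefdfahcghde  e
   13  faefdfahcghdeeffbg$aad  d
   14  fahcghdeeffbg$aadfaefd  d
   15  fbg$aadfaefdfahcghdeef  f
   16  fdfahcghdeeffbg$aadfae  e
   17  ffbg$aadfaefdfahcghdee  e
   18  g$aadfaefdfahcghdeeffb  b
   19  ghdeeffbg$aadfaefdfahc  c
   20  hcghdeeffbg$aadfaefdfa  a
   21  hdeeffbg$aadfaefdfahcg  g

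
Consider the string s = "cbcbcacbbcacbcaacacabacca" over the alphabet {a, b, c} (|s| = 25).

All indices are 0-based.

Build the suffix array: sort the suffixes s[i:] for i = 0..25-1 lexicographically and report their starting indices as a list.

rank→(start, suffix):
  0 → (24, 'a')
  1 → (14, 'aacacabacca')
  2 → (19, 'abacca')
  3 → (17, 'acabacca')
  4 → (15, 'acacabacca')
  5 → (5, 'acbbcacbcaacacabacca')
  6 → (10, 'acbcaacacabacca')
  7 → (21, 'acca')
  8 → (20, 'bacca')
  9 → (7, 'bbcacbcaacacabacca')
  10 → (12, 'bcaacacabacca')
  11 → (3, 'bcacbbcacbcaacacabacca')
  12 → (8, 'bcacbcaacacabacca')
  13 → (1, 'bcbcacbbcacbcaacacabacca')
  14 → (23, 'ca')
  15 → (13, 'caacacabacca')
  16 → (18, 'cabacca')
  17 → (16, 'cacabacca')
  18 → (4, 'cacbbcacbcaacacabacca')
  19 → (9, 'cacbcaacacabacca')
  20 → (6, 'cbbcacbcaacacabacca')
  21 → (11, 'cbcaacacabacca')
  22 → (2, 'cbcacbbcacbcaacacabacca')
  23 → (0, 'cbcbcacbbcacbcaacacabacca')
  24 → (22, 'cca')

[24, 14, 19, 17, 15, 5, 10, 21, 20, 7, 12, 3, 8, 1, 23, 13, 18, 16, 4, 9, 6, 11, 2, 0, 22]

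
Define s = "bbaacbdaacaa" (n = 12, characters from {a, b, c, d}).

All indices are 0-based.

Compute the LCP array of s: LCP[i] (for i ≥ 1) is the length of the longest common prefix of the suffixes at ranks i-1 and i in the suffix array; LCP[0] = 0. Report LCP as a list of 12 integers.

[0, 1, 2, 3, 1, 2, 0, 1, 1, 0, 1, 0]

sorted suffixes:
  #0 SA[0]=11  'a'
  #1 SA[1]=10  'aa'
  #2 SA[2]=7  'aacaa'
  #3 SA[3]=2  'aacbdaacaa'
  #4 SA[4]=8  'acaa'
  #5 SA[5]=3  'acbdaacaa'
  #6 SA[6]=1  'baacbdaacaa'
  #7 SA[7]=0  'bbaacbdaacaa'
  #8 SA[8]=5  'bdaacaa'
  #9 SA[9]=9  'caa'
  #10 SA[10]=4  'cbdaacaa'
  #11 SA[11]=6  'daacaa'

SA = [11, 10, 7, 2, 8, 3, 1, 0, 5, 9, 4, 6]
rank  pair      lcp
   1  s[11:],s[10:]  1  'a'
   2  s[10:],s[7:]  2  'aa'
   3  s[7:],s[2:]  3  'aac'
   4  s[2:],s[8:]  1  'a'
   5  s[8:],s[3:]  2  'ac'
   6  s[3:],s[1:]  0  ''
   7  s[1:],s[0:]  1  'b'
   8  s[0:],s[5:]  1  'b'
   9  s[5:],s[9:]  0  ''
  10  s[9:],s[4:]  1  'c'
  11  s[4:],s[6:]  0  ''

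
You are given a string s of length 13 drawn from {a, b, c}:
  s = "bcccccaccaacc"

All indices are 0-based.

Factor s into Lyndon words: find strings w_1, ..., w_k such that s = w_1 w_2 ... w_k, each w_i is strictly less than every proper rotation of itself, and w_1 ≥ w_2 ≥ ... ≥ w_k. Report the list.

emit factor 1: 'bccccc' (i=0, period=6)
emit factor 2: 'acc' (i=6, period=3)
emit factor 3: 'aacc' (i=9, period=4)

["bccccc", "acc", "aacc"]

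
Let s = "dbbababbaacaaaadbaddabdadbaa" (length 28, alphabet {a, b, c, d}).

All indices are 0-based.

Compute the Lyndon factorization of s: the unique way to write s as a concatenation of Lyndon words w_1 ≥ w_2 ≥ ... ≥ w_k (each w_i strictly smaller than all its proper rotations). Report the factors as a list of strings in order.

emit factor 1: 'd' (i=0, period=1)
emit factor 2: 'b' (i=1, period=1)
emit factor 3: 'b' (i=2, period=1)
emit factor 4: 'ababb' (i=3, period=5)
emit factor 5: 'aac' (i=8, period=3)
emit factor 6: 'aaaadbaddabdadb' (i=11, period=15)
emit factor 7: 'a' (i=26, period=1)
emit factor 8: 'a' (i=27, period=1)

["d", "b", "b", "ababb", "aac", "aaaadbaddabdadb", "a", "a"]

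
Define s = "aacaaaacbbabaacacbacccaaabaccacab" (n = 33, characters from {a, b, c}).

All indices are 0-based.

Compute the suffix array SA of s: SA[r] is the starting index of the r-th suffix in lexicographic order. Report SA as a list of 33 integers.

[3, 22, 4, 23, 0, 12, 5, 31, 10, 24, 1, 29, 13, 15, 6, 26, 18, 32, 11, 9, 25, 17, 8, 2, 21, 30, 28, 14, 16, 7, 20, 27, 19]

sorted suffixes:
  #0 SA[0]=3  'aaaacbbabaacacbacccaaabaccacab'
  #1 SA[1]=22  'aaabaccacab'
  #2 SA[2]=4  'aaacbbabaacacbacccaaabaccacab'
  #3 SA[3]=23  'aabaccacab'
  #4 SA[4]=0  'aacaaaacbbabaacacbacccaaabaccacab'
  #5 SA[5]=12  'aacacbacccaaabaccacab'
  #6 SA[6]=5  'aacbbabaacacbacccaaabaccacab'
  #7 SA[7]=31  'ab'
  #8 SA[8]=10  'abaacacbacccaaabaccacab'
  #9 SA[9]=24  'abaccacab'
  #10 SA[10]=1  'acaaaacbbabaacacbacccaaabaccacab'
  #11 SA[11]=29  'acab'
  #12 SA[12]=13  'acacbacccaaabaccacab'
  #13 SA[13]=15  'acbacccaaabaccacab'
  #14 SA[14]=6  'acbbabaacacbacccaaabaccacab'
  #15 SA[15]=26  'accacab'
  #16 SA[16]=18  'acccaaabaccacab'
  #17 SA[17]=32  'b'
  #18 SA[18]=11  'baacacbacccaaabaccacab'
  #19 SA[19]=9  'babaacacbacccaaabaccacab'
  #20 SA[20]=25  'baccacab'
  #21 SA[21]=17  'bacccaaabaccacab'
  #22 SA[22]=8  'bbabaacacbacccaaabaccacab'
  #23 SA[23]=2  'caaaacbbabaacacbacccaaabaccacab'
  #24 SA[24]=21  'caaabaccacab'
  #25 SA[25]=30  'cab'
  #26 SA[26]=28  'cacab'
  #27 SA[27]=14  'cacbacccaaabaccacab'
  #28 SA[28]=16  'cbacccaaabaccacab'
  #29 SA[29]=7  'cbbabaacacbacccaaabaccacab'
  #30 SA[30]=20  'ccaaabaccacab'
  #31 SA[31]=27  'ccacab'
  #32 SA[32]=19  'cccaaabaccacab'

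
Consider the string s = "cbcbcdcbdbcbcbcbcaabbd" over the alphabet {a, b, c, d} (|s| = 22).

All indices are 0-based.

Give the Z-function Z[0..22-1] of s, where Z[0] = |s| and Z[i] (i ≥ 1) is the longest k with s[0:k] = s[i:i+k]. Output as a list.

Z[0]=22
i=1: i≥r, start 0; Z[1]=0
i=2: i≥r, start 0; Z[2]=3 scan→box=[2,5)
i=3: min(r-i=2, Z[1]=0)=0; Z[3]=0
i=4: min(r-i=1, Z[2]=3)=1; Z[4]=1
i=5: i≥r, start 0; Z[5]=0
i=6: i≥r, start 0; Z[6]=2 scan→box=[6,8)
i=7: min(r-i=1, Z[1]=0)=0; Z[7]=0
i=8: i≥r, start 0; Z[8]=0
i=9: i≥r, start 0; Z[9]=0
i=10: i≥r, start 0; Z[10]=5 scan→box=[10,15)
i=11: min(r-i=4, Z[1]=0)=0; Z[11]=0
i=12: min(r-i=3, Z[2]=3)=3; Z[12]=5 scan→box=[12,17)
i=13: min(r-i=4, Z[1]=0)=0; Z[13]=0
i=14: min(r-i=3, Z[2]=3)=3; Z[14]=3
i=15: min(r-i=2, Z[3]=0)=0; Z[15]=0
i=16: min(r-i=1, Z[4]=1)=1; Z[16]=1
i=17: i≥r, start 0; Z[17]=0
i=18: i≥r, start 0; Z[18]=0
i=19: i≥r, start 0; Z[19]=0
i=20: i≥r, start 0; Z[20]=0
i=21: i≥r, start 0; Z[21]=0

[22, 0, 3, 0, 1, 0, 2, 0, 0, 0, 5, 0, 5, 0, 3, 0, 1, 0, 0, 0, 0, 0]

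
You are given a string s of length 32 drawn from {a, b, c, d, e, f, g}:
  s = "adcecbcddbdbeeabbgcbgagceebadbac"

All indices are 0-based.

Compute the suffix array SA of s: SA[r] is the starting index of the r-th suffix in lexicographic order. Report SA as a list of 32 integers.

[14, 30, 27, 0, 21, 29, 26, 15, 5, 9, 11, 19, 16, 31, 4, 18, 6, 2, 23, 28, 8, 10, 1, 7, 13, 25, 3, 12, 24, 20, 17, 22]

sorted suffixes:
  #0 SA[0]=14  'abbgcbgagceebadbac'
  #1 SA[1]=30  'ac'
  #2 SA[2]=27  'adbac'
  #3 SA[3]=0  'adcecbcddbdbeeabbgcbgagceebadbac'
  #4 SA[4]=21  'agceebadbac'
  #5 SA[5]=29  'bac'
  #6 SA[6]=26  'badbac'
  #7 SA[7]=15  'bbgcbgagceebadbac'
  #8 SA[8]=5  'bcddbdbeeabbgcbgagceebadbac'
  #9 SA[9]=9  'bdbeeabbgcbgagceebadbac'
  #10 SA[10]=11  'beeabbgcbgagceebadbac'
  #11 SA[11]=19  'bgagceebadbac'
  #12 SA[12]=16  'bgcbgagceebadbac'
  #13 SA[13]=31  'c'
  #14 SA[14]=4  'cbcddbdbeeabbgcbgagceebadbac'
  #15 SA[15]=18  'cbgagceebadbac'
  #16 SA[16]=6  'cddbdbeeabbgcbgagceebadbac'
  #17 SA[17]=2  'cecbcddbdbeeabbgcbgagceebadbac'
  #18 SA[18]=23  'ceebadbac'
  #19 SA[19]=28  'dbac'
  #20 SA[20]=8  'dbdbeeabbgcbgagceebadbac'
  #21 SA[21]=10  'dbeeabbgcbgagceebadbac'
  #22 SA[22]=1  'dcecbcddbdbeeabbgcbgagceebadbac'
  #23 SA[23]=7  'ddbdbeeabbgcbgagceebadbac'
  #24 SA[24]=13  'eabbgcbgagceebadbac'
  #25 SA[25]=25  'ebadbac'
  #26 SA[26]=3  'ecbcddbdbeeabbgcbgagceebadbac'
  #27 SA[27]=12  'eeabbgcbgagceebadbac'
  #28 SA[28]=24  'eebadbac'
  #29 SA[29]=20  'gagceebadbac'
  #30 SA[30]=17  'gcbgagceebadbac'
  #31 SA[31]=22  'gceebadbac'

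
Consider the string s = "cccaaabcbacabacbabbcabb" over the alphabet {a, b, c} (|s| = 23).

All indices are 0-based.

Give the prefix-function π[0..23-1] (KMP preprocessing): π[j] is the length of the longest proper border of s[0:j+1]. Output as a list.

π[0] = 0
j=1 s[j]='c': π[1]=1 (border 'c')
j=2 s[j]='c': π[2]=2 (border 'cc')
j=3 s[j]='a': k: 2→1→0; π[3]=0 (border '')
j=4 s[j]='a': π[4]=0 (border '')
j=5 s[j]='a': π[5]=0 (border '')
j=6 s[j]='b': π[6]=0 (border '')
j=7 s[j]='c': π[7]=1 (border 'c')
j=8 s[j]='b': k: 1→0; π[8]=0 (border '')
j=9 s[j]='a': π[9]=0 (border '')
j=10 s[j]='c': π[10]=1 (border 'c')
j=11 s[j]='a': k: 1→0; π[11]=0 (border '')
j=12 s[j]='b': π[12]=0 (border '')
j=13 s[j]='a': π[13]=0 (border '')
j=14 s[j]='c': π[14]=1 (border 'c')
j=15 s[j]='b': k: 1→0; π[15]=0 (border '')
j=16 s[j]='a': π[16]=0 (border '')
j=17 s[j]='b': π[17]=0 (border '')
j=18 s[j]='b': π[18]=0 (border '')
j=19 s[j]='c': π[19]=1 (border 'c')
j=20 s[j]='a': k: 1→0; π[20]=0 (border '')
j=21 s[j]='b': π[21]=0 (border '')
j=22 s[j]='b': π[22]=0 (border '')

[0, 1, 2, 0, 0, 0, 0, 1, 0, 0, 1, 0, 0, 0, 1, 0, 0, 0, 0, 1, 0, 0, 0]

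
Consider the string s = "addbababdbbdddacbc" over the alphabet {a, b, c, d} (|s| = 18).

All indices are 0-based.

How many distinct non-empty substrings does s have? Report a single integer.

rank | idx | suffix
   0 |   4 | ababdbbdddacbc
   1 |   6 | abdbbdddacbc
   2 |  14 | acbc
   3 |   0 | addbababdbbdddacbc
   4 |   3 | bababdbbdddacbc
   5 |   5 | babdbbdddacbc
   6 |   9 | bbdddacbc
   7 |  16 | bc
   8 |   7 | bdbbdddacbc
   9 |  10 | bdddacbc
  10 |  17 | c
  11 |  15 | cbc
  12 |  13 | dacbc
  13 |   2 | dbababdbbdddacbc
  14 |   8 | dbbdddacbc
  15 |  12 | ddacbc
  16 |   1 | ddbababdbbdddacbc
  17 |  11 | dddacbc

SA = [4, 6, 14, 0, 3, 5, 9, 16, 7, 10, 17, 15, 13, 2, 8, 12, 1, 11]
rank  pair      lcp
   1  s[4:],s[6:]  2  'ab'
   2  s[6:],s[14:]  1  'a'
   3  s[14:],s[0:]  1  'a'
   4  s[0:],s[3:]  0  ''
   5  s[3:],s[5:]  3  'bab'
   6  s[5:],s[9:]  1  'b'
   7  s[9:],s[16:]  1  'b'
   8  s[16:],s[7:]  1  'b'
   9  s[7:],s[10:]  2  'bd'
  10  s[10:],s[17:]  0  ''
  11  s[17:],s[15:]  1  'c'
  12  s[15:],s[13:]  0  ''
  13  s[13:],s[2:]  1  'd'
  14  s[2:],s[8:]  2  'db'
  15  s[8:],s[12:]  1  'd'
  16  s[12:],s[1:]  2  'dd'
  17  s[1:],s[11:]  2  'dd'

n(n+1)/2 = 18·19/2 = 171
Σ LCP = 0 + 2 + 1 + 1 + 0 + 3 + 1 + 1 + 1 + 2 + 0 + 1 + 0 + 1 + 2 + 1 + 2 + 2 = 21
distinct = 171 − 21 = 150

150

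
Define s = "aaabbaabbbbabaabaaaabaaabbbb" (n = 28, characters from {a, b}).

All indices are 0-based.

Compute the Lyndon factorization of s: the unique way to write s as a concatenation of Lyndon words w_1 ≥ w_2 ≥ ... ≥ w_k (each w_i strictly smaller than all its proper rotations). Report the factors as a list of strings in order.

["aaabbaabbbbabaab", "aaaabaaabbbb"]

emit factor 1: 'aaabbaabbbbabaab' (i=0, period=16)
emit factor 2: 'aaaabaaabbbb' (i=16, period=12)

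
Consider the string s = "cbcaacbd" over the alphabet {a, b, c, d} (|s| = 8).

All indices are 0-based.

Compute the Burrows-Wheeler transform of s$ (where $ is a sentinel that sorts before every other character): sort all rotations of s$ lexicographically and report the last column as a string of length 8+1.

rank  rotation   last
    0  $cbcaacbd  d
    1  aacbd$cbc  c
    2  acbd$cbca  a
    3  bcaacbd$c  c
    4  bd$cbcaac  c
    5  caacbd$cb  b
    6  cbcaacbd$  $
    7  cbd$cbcaa  a
    8  d$cbcaacb  b

dcaccb$ab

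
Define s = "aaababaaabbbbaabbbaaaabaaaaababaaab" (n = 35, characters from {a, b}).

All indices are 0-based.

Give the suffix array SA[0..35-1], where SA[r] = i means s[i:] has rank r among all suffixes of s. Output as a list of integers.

[23, 18, 24, 31, 19, 25, 0, 6, 32, 20, 26, 1, 13, 7, 33, 21, 29, 4, 27, 2, 14, 8, 34, 22, 17, 30, 5, 12, 28, 3, 16, 11, 15, 10, 9]

sorted suffixes:
  #0 SA[0]=23  'aaaaababaaab'
  #1 SA[1]=18  'aaaabaaaaababaaab'
  #2 SA[2]=24  'aaaababaaab'
  #3 SA[3]=31  'aaab'
  #4 SA[4]=19  'aaabaaaaababaaab'
  #5 SA[5]=25  'aaababaaab'
  #6 SA[6]=0  'aaababaaabbbbaabbbaaaabaaaaababaaab'
  #7 SA[7]=6  'aaabbbbaabbbaaaabaaaaababaaab'
  #8 SA[8]=32  'aab'
  #9 SA[9]=20  'aabaaaaababaaab'
  #10 SA[10]=26  'aababaaab'
  #11 SA[11]=1  'aababaaabbbbaabbbaaaabaaaaababaaab'
  #12 SA[12]=13  'aabbbaaaabaaaaababaaab'
  #13 SA[13]=7  'aabbbbaabbbaaaabaaaaababaaab'
  #14 SA[14]=33  'ab'
  #15 SA[15]=21  'abaaaaababaaab'
  #16 SA[16]=29  'abaaab'
  #17 SA[17]=4  'abaaabbbbaabbbaaaabaaaaababaaab'
  #18 SA[18]=27  'ababaaab'
  #19 SA[19]=2  'ababaaabbbbaabbbaaaabaaaaababaaab'
  #20 SA[20]=14  'abbbaaaabaaaaababaaab'
  #21 SA[21]=8  'abbbbaabbbaaaabaaaaababaaab'
  #22 SA[22]=34  'b'
  #23 SA[23]=22  'baaaaababaaab'
  #24 SA[24]=17  'baaaabaaaaababaaab'
  #25 SA[25]=30  'baaab'
  #26 SA[26]=5  'baaabbbbaabbbaaaabaaaaababaaab'
  #27 SA[27]=12  'baabbbaaaabaaaaababaaab'
  #28 SA[28]=28  'babaaab'
  #29 SA[29]=3  'babaaabbbbaabbbaaaabaaaaababaaab'
  #30 SA[30]=16  'bbaaaabaaaaababaaab'
  #31 SA[31]=11  'bbaabbbaaaabaaaaababaaab'
  #32 SA[32]=15  'bbbaaaabaaaaababaaab'
  #33 SA[33]=10  'bbbaabbbaaaabaaaaababaaab'
  #34 SA[34]=9  'bbbbaabbbaaaabaaaaababaaab'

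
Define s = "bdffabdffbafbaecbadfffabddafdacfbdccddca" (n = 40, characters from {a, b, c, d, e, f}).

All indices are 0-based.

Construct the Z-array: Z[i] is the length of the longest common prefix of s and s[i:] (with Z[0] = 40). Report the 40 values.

[40, 0, 0, 0, 0, 4, 0, 0, 0, 1, 0, 0, 1, 0, 0, 0, 1, 0, 0, 0, 0, 0, 0, 2, 0, 0, 0, 0, 0, 0, 0, 0, 2, 0, 0, 0, 0, 0, 0, 0]

Z[0]=40
i=1: fresh scan; Z[1]=0
i=2: fresh scan; Z[2]=0
i=3: fresh scan; Z[3]=0
i=4: fresh scan; Z[4]=0
i=5: fresh scan; Z[5]=4 scan→box=[5,9)
i=6: min(r-i=3, Z[1]=0)=0; Z[6]=0
i=7: min(r-i=2, Z[2]=0)=0; Z[7]=0
i=8: min(r-i=1, Z[3]=0)=0; Z[8]=0
i=9: fresh scan; Z[9]=1 scan→box=[9,10)
i=10: fresh scan; Z[10]=0
i=11: fresh scan; Z[11]=0
i=12: fresh scan; Z[12]=1 scan→box=[12,13)
i=13: fresh scan; Z[13]=0
i=14: fresh scan; Z[14]=0
i=15: fresh scan; Z[15]=0
i=16: fresh scan; Z[16]=1 scan→box=[16,17)
i=17: fresh scan; Z[17]=0
i=18: fresh scan; Z[18]=0
i=19: fresh scan; Z[19]=0
i=20: fresh scan; Z[20]=0
i=21: fresh scan; Z[21]=0
i=22: fresh scan; Z[22]=0
i=23: fresh scan; Z[23]=2 scan→box=[23,25)
i=24: min(r-i=1, Z[1]=0)=0; Z[24]=0
i=25: fresh scan; Z[25]=0
i=26: fresh scan; Z[26]=0
i=27: fresh scan; Z[27]=0
i=28: fresh scan; Z[28]=0
i=29: fresh scan; Z[29]=0
i=30: fresh scan; Z[30]=0
i=31: fresh scan; Z[31]=0
i=32: fresh scan; Z[32]=2 scan→box=[32,34)
i=33: min(r-i=1, Z[1]=0)=0; Z[33]=0
i=34: fresh scan; Z[34]=0
i=35: fresh scan; Z[35]=0
i=36: fresh scan; Z[36]=0
i=37: fresh scan; Z[37]=0
i=38: fresh scan; Z[38]=0
i=39: fresh scan; Z[39]=0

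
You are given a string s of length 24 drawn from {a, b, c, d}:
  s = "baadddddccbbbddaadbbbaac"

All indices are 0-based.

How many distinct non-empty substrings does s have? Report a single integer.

263

rank→(start, suffix):
  0 → (21, 'aac')
  1 → (15, 'aadbbbaac')
  2 → (1, 'aadddddccbbbddaadbbbaac')
  3 → (22, 'ac')
  4 → (16, 'adbbbaac')
  5 → (2, 'adddddccbbbddaadbbbaac')
  6 → (20, 'baac')
  7 → (0, 'baadddddccbbbddaadbbbaac')
  8 → (19, 'bbaac')
  9 → (18, 'bbbaac')
  10 → (10, 'bbbddaadbbbaac')
  11 → (11, 'bbddaadbbbaac')
  12 → (12, 'bddaadbbbaac')
  13 → (23, 'c')
  14 → (9, 'cbbbddaadbbbaac')
  15 → (8, 'ccbbbddaadbbbaac')
  16 → (14, 'daadbbbaac')
  17 → (17, 'dbbbaac')
  18 → (7, 'dccbbbddaadbbbaac')
  19 → (13, 'ddaadbbbaac')
  20 → (6, 'ddccbbbddaadbbbaac')
  21 → (5, 'dddccbbbddaadbbbaac')
  22 → (4, 'ddddccbbbddaadbbbaac')
  23 → (3, 'dddddccbbbddaadbbbaac')

SA = [21, 15, 1, 22, 16, 2, 20, 0, 19, 18, 10, 11, 12, 23, 9, 8, 14, 17, 7, 13, 6, 5, 4, 3]
i: (SA[i-1],SA[i]) lcp shared
  1: (21,15) 2 'aa'
  2: (15,1) 3 'aad'
  3: (1,22) 1 'a'
  4: (22,16) 1 'a'
  5: (16,2) 2 'ad'
  6: (2,20) 0 ''
  7: (20,0) 3 'baa'
  8: (0,19) 1 'b'
  9: (19,18) 2 'bb'
  10: (18,10) 3 'bbb'
  11: (10,11) 2 'bb'
  12: (11,12) 1 'b'
  13: (12,23) 0 ''
  14: (23,9) 1 'c'
  15: (9,8) 1 'c'
  16: (8,14) 0 ''
  17: (14,17) 1 'd'
  18: (17,7) 1 'd'
  19: (7,13) 1 'd'
  20: (13,6) 2 'dd'
  21: (6,5) 2 'dd'
  22: (5,4) 3 'ddd'
  23: (4,3) 4 'dddd'

n(n+1)/2 = 24·25/2 = 300
Σ LCP = 0 + 2 + 3 + 1 + 1 + 2 + 0 + 3 + 1 + 2 + 3 + 2 + 1 + 0 + 1 + 1 + 0 + 1 + 1 + 1 + 2 + 2 + 3 + 4 = 37
distinct = 300 − 37 = 263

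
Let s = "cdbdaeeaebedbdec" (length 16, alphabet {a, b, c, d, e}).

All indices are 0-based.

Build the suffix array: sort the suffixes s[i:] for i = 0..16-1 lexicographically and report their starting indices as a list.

[7, 4, 2, 12, 9, 15, 0, 3, 1, 11, 13, 6, 8, 14, 10, 5]

sorted suffixes:
  #0 SA[0]=7  'aebedbdec'
  #1 SA[1]=4  'aeeaebedbdec'
  #2 SA[2]=2  'bdaeeaebedbdec'
  #3 SA[3]=12  'bdec'
  #4 SA[4]=9  'bedbdec'
  #5 SA[5]=15  'c'
  #6 SA[6]=0  'cdbdaeeaebedbdec'
  #7 SA[7]=3  'daeeaebedbdec'
  #8 SA[8]=1  'dbdaeeaebedbdec'
  #9 SA[9]=11  'dbdec'
  #10 SA[10]=13  'dec'
  #11 SA[11]=6  'eaebedbdec'
  #12 SA[12]=8  'ebedbdec'
  #13 SA[13]=14  'ec'
  #14 SA[14]=10  'edbdec'
  #15 SA[15]=5  'eeaebedbdec'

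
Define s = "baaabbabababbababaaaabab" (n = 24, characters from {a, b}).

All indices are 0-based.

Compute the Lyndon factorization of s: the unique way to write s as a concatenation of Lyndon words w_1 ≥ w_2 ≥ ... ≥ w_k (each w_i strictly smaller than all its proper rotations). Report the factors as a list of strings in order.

emit factor 1: 'b' (i=0, period=1)
emit factor 2: 'aaabbabababbabab' (i=1, period=16)
emit factor 3: 'aaaabab' (i=17, period=7)

["b", "aaabbabababbabab", "aaaabab"]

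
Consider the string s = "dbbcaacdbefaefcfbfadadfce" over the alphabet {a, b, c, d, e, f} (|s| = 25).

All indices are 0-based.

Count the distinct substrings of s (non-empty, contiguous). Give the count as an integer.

301

rank→(start, suffix):
  0 → (4, 'aacdbefaefcfbfadadfce')
  1 → (5, 'acdbefaefcfbfadadfce')
  2 → (18, 'adadfce')
  3 → (20, 'adfce')
  4 → (11, 'aefcfbfadadfce')
  5 → (1, 'bbcaacdbefaefcfbfadadfce')
  6 → (2, 'bcaacdbefaefcfbfadadfce')
  7 → (8, 'befaefcfbfadadfce')
  8 → (16, 'bfadadfce')
  9 → (3, 'caacdbefaefcfbfadadfce')
  10 → (6, 'cdbefaefcfbfadadfce')
  11 → (23, 'ce')
  12 → (14, 'cfbfadadfce')
  13 → (19, 'dadfce')
  14 → (0, 'dbbcaacdbefaefcfbfadadfce')
  15 → (7, 'dbefaefcfbfadadfce')
  16 → (21, 'dfce')
  17 → (24, 'e')
  18 → (9, 'efaefcfbfadadfce')
  19 → (12, 'efcfbfadadfce')
  20 → (17, 'fadadfce')
  21 → (10, 'faefcfbfadadfce')
  22 → (15, 'fbfadadfce')
  23 → (22, 'fce')
  24 → (13, 'fcfbfadadfce')

SA = [4, 5, 18, 20, 11, 1, 2, 8, 16, 3, 6, 23, 14, 19, 0, 7, 21, 24, 9, 12, 17, 10, 15, 22, 13]
i: (SA[i-1],SA[i]) lcp shared
  1: (4,5) 1 'a'
  2: (5,18) 1 'a'
  3: (18,20) 2 'ad'
  4: (20,11) 1 'a'
  5: (11,1) 0 ''
  6: (1,2) 1 'b'
  7: (2,8) 1 'b'
  8: (8,16) 1 'b'
  9: (16,3) 0 ''
  10: (3,6) 1 'c'
  11: (6,23) 1 'c'
  12: (23,14) 1 'c'
  13: (14,19) 0 ''
  14: (19,0) 1 'd'
  15: (0,7) 2 'db'
  16: (7,21) 1 'd'
  17: (21,24) 0 ''
  18: (24,9) 1 'e'
  19: (9,12) 2 'ef'
  20: (12,17) 0 ''
  21: (17,10) 2 'fa'
  22: (10,15) 1 'f'
  23: (15,22) 1 'f'
  24: (22,13) 2 'fc'

n(n+1)/2 = 25·26/2 = 325
Σ LCP = 0 + 1 + 1 + 2 + 1 + 0 + 1 + 1 + 1 + 0 + 1 + 1 + 1 + 0 + 1 + 2 + 1 + 0 + 1 + 2 + 0 + 2 + 1 + 1 + 2 = 24
distinct = 325 − 24 = 301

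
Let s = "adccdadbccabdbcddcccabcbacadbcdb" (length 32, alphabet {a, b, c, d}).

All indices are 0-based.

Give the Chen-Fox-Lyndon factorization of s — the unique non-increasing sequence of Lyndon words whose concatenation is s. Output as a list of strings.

emit factor 1: 'adccd' (i=0, period=5)
emit factor 2: 'adbcc' (i=5, period=5)
emit factor 3: 'abdbcddccc' (i=10, period=10)
emit factor 4: 'abcbacadbcdb' (i=20, period=12)

["adccd", "adbcc", "abdbcddccc", "abcbacadbcdb"]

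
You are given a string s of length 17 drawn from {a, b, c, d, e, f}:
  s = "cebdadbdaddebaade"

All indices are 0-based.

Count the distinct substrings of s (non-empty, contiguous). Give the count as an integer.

132

rank→(start, suffix):
  0 → (13, 'aade')
  1 → (4, 'adbdaddebaade')
  2 → (8, 'addebaade')
  3 → (14, 'ade')
  4 → (12, 'baade')
  5 → (2, 'bdadbdaddebaade')
  6 → (6, 'bdaddebaade')
  7 → (0, 'cebdadbdaddebaade')
  8 → (3, 'dadbdaddebaade')
  9 → (7, 'daddebaade')
  10 → (5, 'dbdaddebaade')
  11 → (9, 'ddebaade')
  12 → (15, 'de')
  13 → (10, 'debaade')
  14 → (16, 'e')
  15 → (11, 'ebaade')
  16 → (1, 'ebdadbdaddebaade')

SA = [13, 4, 8, 14, 12, 2, 6, 0, 3, 7, 5, 9, 15, 10, 16, 11, 1]
i: (SA[i-1],SA[i]) lcp shared
  1: (13,4) 1 'a'
  2: (4,8) 2 'ad'
  3: (8,14) 2 'ad'
  4: (14,12) 0 ''
  5: (12,2) 1 'b'
  6: (2,6) 4 'bdad'
  7: (6,0) 0 ''
  8: (0,3) 0 ''
  9: (3,7) 3 'dad'
  10: (7,5) 1 'd'
  11: (5,9) 1 'd'
  12: (9,15) 1 'd'
  13: (15,10) 2 'de'
  14: (10,16) 0 ''
  15: (16,11) 1 'e'
  16: (11,1) 2 'eb'

n(n+1)/2 = 17·18/2 = 153
Σ LCP = 0 + 1 + 2 + 2 + 0 + 1 + 4 + 0 + 0 + 3 + 1 + 1 + 1 + 2 + 0 + 1 + 2 = 21
distinct = 153 − 21 = 132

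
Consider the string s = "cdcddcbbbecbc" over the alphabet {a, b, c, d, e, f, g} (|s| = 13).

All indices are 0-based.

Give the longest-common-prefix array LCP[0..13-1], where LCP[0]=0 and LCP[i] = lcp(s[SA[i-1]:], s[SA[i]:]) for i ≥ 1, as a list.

[0, 2, 1, 1, 0, 1, 2, 1, 2, 0, 2, 1, 0]

rank→(start, suffix):
  0 → (6, 'bbbecbc')
  1 → (7, 'bbecbc')
  2 → (11, 'bc')
  3 → (8, 'becbc')
  4 → (12, 'c')
  5 → (5, 'cbbbecbc')
  6 → (10, 'cbc')
  7 → (0, 'cdcddcbbbecbc')
  8 → (2, 'cddcbbbecbc')
  9 → (4, 'dcbbbecbc')
  10 → (1, 'dcddcbbbecbc')
  11 → (3, 'ddcbbbecbc')
  12 → (9, 'ecbc')

SA = [6, 7, 11, 8, 12, 5, 10, 0, 2, 4, 1, 3, 9]
[i] adj suffixes → lcp
  [1] 6/7 → 2 ('bb')
  [2] 7/11 → 1 ('b')
  [3] 11/8 → 1 ('b')
  [4] 8/12 → 0 ('')
  [5] 12/5 → 1 ('c')
  [6] 5/10 → 2 ('cb')
  [7] 10/0 → 1 ('c')
  [8] 0/2 → 2 ('cd')
  [9] 2/4 → 0 ('')
  [10] 4/1 → 2 ('dc')
  [11] 1/3 → 1 ('d')
  [12] 3/9 → 0 ('')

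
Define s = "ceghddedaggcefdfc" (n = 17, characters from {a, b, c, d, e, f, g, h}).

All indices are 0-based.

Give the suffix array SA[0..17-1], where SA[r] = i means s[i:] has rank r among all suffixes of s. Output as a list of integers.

rank→(start, suffix):
  0 → (8, 'aggcefdfc')
  1 → (16, 'c')
  2 → (11, 'cefdfc')
  3 → (0, 'ceghddedaggcefdfc')
  4 → (7, 'daggcefdfc')
  5 → (4, 'ddedaggcefdfc')
  6 → (5, 'dedaggcefdfc')
  7 → (14, 'dfc')
  8 → (6, 'edaggcefdfc')
  9 → (12, 'efdfc')
  10 → (1, 'eghddedaggcefdfc')
  11 → (15, 'fc')
  12 → (13, 'fdfc')
  13 → (10, 'gcefdfc')
  14 → (9, 'ggcefdfc')
  15 → (2, 'ghddedaggcefdfc')
  16 → (3, 'hddedaggcefdfc')

[8, 16, 11, 0, 7, 4, 5, 14, 6, 12, 1, 15, 13, 10, 9, 2, 3]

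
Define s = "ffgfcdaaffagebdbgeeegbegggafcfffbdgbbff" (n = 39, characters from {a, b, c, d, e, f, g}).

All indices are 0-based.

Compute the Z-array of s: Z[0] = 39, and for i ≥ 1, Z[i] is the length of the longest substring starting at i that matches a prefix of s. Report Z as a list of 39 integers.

Z[0]=39
i=1: i≥r, start 0; Z[1]=1 extend→box=[1,2)
i=2: i≥r, start 0; Z[2]=0
i=3: i≥r, start 0; Z[3]=1 extend→box=[3,4)
i=4: i≥r, start 0; Z[4]=0
i=5: i≥r, start 0; Z[5]=0
i=6: i≥r, start 0; Z[6]=0
i=7: i≥r, start 0; Z[7]=0
i=8: i≥r, start 0; Z[8]=2 extend→box=[8,10)
i=9: min(r-i=1, Z[1]=1)=1; Z[9]=1
i=10: i≥r, start 0; Z[10]=0
i=11: i≥r, start 0; Z[11]=0
i=12: i≥r, start 0; Z[12]=0
i=13: i≥r, start 0; Z[13]=0
i=14: i≥r, start 0; Z[14]=0
i=15: i≥r, start 0; Z[15]=0
i=16: i≥r, start 0; Z[16]=0
i=17: i≥r, start 0; Z[17]=0
i=18: i≥r, start 0; Z[18]=0
i=19: i≥r, start 0; Z[19]=0
i=20: i≥r, start 0; Z[20]=0
i=21: i≥r, start 0; Z[21]=0
i=22: i≥r, start 0; Z[22]=0
i=23: i≥r, start 0; Z[23]=0
i=24: i≥r, start 0; Z[24]=0
i=25: i≥r, start 0; Z[25]=0
i=26: i≥r, start 0; Z[26]=0
i=27: i≥r, start 0; Z[27]=1 extend→box=[27,28)
i=28: i≥r, start 0; Z[28]=0
i=29: i≥r, start 0; Z[29]=2 extend→box=[29,31)
i=30: min(r-i=1, Z[1]=1)=1; Z[30]=2 extend→box=[30,32)
i=31: min(r-i=1, Z[1]=1)=1; Z[31]=1
i=32: i≥r, start 0; Z[32]=0
i=33: i≥r, start 0; Z[33]=0
i=34: i≥r, start 0; Z[34]=0
i=35: i≥r, start 0; Z[35]=0
i=36: i≥r, start 0; Z[36]=0
i=37: i≥r, start 0; Z[37]=2 extend→box=[37,39)
i=38: min(r-i=1, Z[1]=1)=1; Z[38]=1

[39, 1, 0, 1, 0, 0, 0, 0, 2, 1, 0, 0, 0, 0, 0, 0, 0, 0, 0, 0, 0, 0, 0, 0, 0, 0, 0, 1, 0, 2, 2, 1, 0, 0, 0, 0, 0, 2, 1]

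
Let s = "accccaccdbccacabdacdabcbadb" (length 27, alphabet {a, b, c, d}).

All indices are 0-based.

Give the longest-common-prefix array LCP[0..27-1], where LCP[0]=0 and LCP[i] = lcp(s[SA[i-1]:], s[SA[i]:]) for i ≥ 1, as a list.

sorted suffixes:
  #0 SA[0]=20  'abcbadb'
  #1 SA[1]=14  'abdacdabcbadb'
  #2 SA[2]=12  'acabdacdabcbadb'
  #3 SA[3]=0  'accccaccdbccacabdacdabcbadb'
  #4 SA[4]=5  'accdbccacabdacdabcbadb'
  #5 SA[5]=17  'acdabcbadb'
  #6 SA[6]=24  'adb'
  #7 SA[7]=26  'b'
  #8 SA[8]=23  'badb'
  #9 SA[9]=21  'bcbadb'
  #10 SA[10]=9  'bccacabdacdabcbadb'
  #11 SA[11]=15  'bdacdabcbadb'
  #12 SA[12]=13  'cabdacdabcbadb'
  #13 SA[13]=11  'cacabdacdabcbadb'
  #14 SA[14]=4  'caccdbccacabdacdabcbadb'
  #15 SA[15]=22  'cbadb'
  #16 SA[16]=10  'ccacabdacdabcbadb'
  #17 SA[17]=3  'ccaccdbccacabdacdabcbadb'
  #18 SA[18]=2  'cccaccdbccacabdacdabcbadb'
  #19 SA[19]=1  'ccccaccdbccacabdacdabcbadb'
  #20 SA[20]=6  'ccdbccacabdacdabcbadb'
  #21 SA[21]=18  'cdabcbadb'
  #22 SA[22]=7  'cdbccacabdacdabcbadb'
  #23 SA[23]=19  'dabcbadb'
  #24 SA[24]=16  'dacdabcbadb'
  #25 SA[25]=25  'db'
  #26 SA[26]=8  'dbccacabdacdabcbadb'

SA = [20, 14, 12, 0, 5, 17, 24, 26, 23, 21, 9, 15, 13, 11, 4, 22, 10, 3, 2, 1, 6, 18, 7, 19, 16, 25, 8]
i: (SA[i-1],SA[i]) lcp shared
  1: (20,14) 2 'ab'
  2: (14,12) 1 'a'
  3: (12,0) 2 'ac'
  4: (0,5) 3 'acc'
  5: (5,17) 2 'ac'
  6: (17,24) 1 'a'
  7: (24,26) 0 ''
  8: (26,23) 1 'b'
  9: (23,21) 1 'b'
  10: (21,9) 2 'bc'
  11: (9,15) 1 'b'
  12: (15,13) 0 ''
  13: (13,11) 2 'ca'
  14: (11,4) 3 'cac'
  15: (4,22) 1 'c'
  16: (22,10) 1 'c'
  17: (10,3) 4 'ccac'
  18: (3,2) 2 'cc'
  19: (2,1) 3 'ccc'
  20: (1,6) 2 'cc'
  21: (6,18) 1 'c'
  22: (18,7) 2 'cd'
  23: (7,19) 0 ''
  24: (19,16) 2 'da'
  25: (16,25) 1 'd'
  26: (25,8) 2 'db'

[0, 2, 1, 2, 3, 2, 1, 0, 1, 1, 2, 1, 0, 2, 3, 1, 1, 4, 2, 3, 2, 1, 2, 0, 2, 1, 2]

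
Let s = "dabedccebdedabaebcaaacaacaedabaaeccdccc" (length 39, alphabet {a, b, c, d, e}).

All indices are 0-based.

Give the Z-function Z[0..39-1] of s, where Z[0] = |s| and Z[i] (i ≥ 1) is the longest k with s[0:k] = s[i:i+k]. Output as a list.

[39, 0, 0, 0, 1, 0, 0, 0, 0, 1, 0, 3, 0, 0, 0, 0, 0, 0, 0, 0, 0, 0, 0, 0, 0, 0, 0, 3, 0, 0, 0, 0, 0, 0, 0, 1, 0, 0, 0]

Z[0]=39
i=1: outside box; Z[1]=0
i=2: outside box; Z[2]=0
i=3: outside box; Z[3]=0
i=4: outside box; Z[4]=1 extend→box=[4,5)
i=5: outside box; Z[5]=0
i=6: outside box; Z[6]=0
i=7: outside box; Z[7]=0
i=8: outside box; Z[8]=0
i=9: outside box; Z[9]=1 extend→box=[9,10)
i=10: outside box; Z[10]=0
i=11: outside box; Z[11]=3 extend→box=[11,14)
i=12: min(r-i=2, Z[1]=0)=0; Z[12]=0
i=13: min(r-i=1, Z[2]=0)=0; Z[13]=0
i=14: outside box; Z[14]=0
i=15: outside box; Z[15]=0
i=16: outside box; Z[16]=0
i=17: outside box; Z[17]=0
i=18: outside box; Z[18]=0
i=19: outside box; Z[19]=0
i=20: outside box; Z[20]=0
i=21: outside box; Z[21]=0
i=22: outside box; Z[22]=0
i=23: outside box; Z[23]=0
i=24: outside box; Z[24]=0
i=25: outside box; Z[25]=0
i=26: outside box; Z[26]=0
i=27: outside box; Z[27]=3 extend→box=[27,30)
i=28: min(r-i=2, Z[1]=0)=0; Z[28]=0
i=29: min(r-i=1, Z[2]=0)=0; Z[29]=0
i=30: outside box; Z[30]=0
i=31: outside box; Z[31]=0
i=32: outside box; Z[32]=0
i=33: outside box; Z[33]=0
i=34: outside box; Z[34]=0
i=35: outside box; Z[35]=1 extend→box=[35,36)
i=36: outside box; Z[36]=0
i=37: outside box; Z[37]=0
i=38: outside box; Z[38]=0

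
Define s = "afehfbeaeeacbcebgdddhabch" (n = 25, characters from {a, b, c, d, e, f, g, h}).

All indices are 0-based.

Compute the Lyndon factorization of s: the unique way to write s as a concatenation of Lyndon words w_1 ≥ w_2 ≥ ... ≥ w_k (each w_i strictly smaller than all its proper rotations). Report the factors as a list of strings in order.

emit factor 1: 'afehfbe' (i=0, period=7)
emit factor 2: 'aee' (i=7, period=3)
emit factor 3: 'acbcebgdddh' (i=10, period=11)
emit factor 4: 'abch' (i=21, period=4)

["afehfbe", "aee", "acbcebgdddh", "abch"]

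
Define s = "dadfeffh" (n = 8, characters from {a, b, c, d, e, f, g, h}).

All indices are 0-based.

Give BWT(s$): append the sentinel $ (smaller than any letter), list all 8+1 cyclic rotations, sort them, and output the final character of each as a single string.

hd$afdeff

rank  rotation   last
    0  $dadfeffh  h
    1  adfeffh$d  d
    2  dadfeffh$  $
    3  dfeffh$da  a
    4  effh$dadf  f
    5  feffh$dad  d
    6  ffh$dadfe  e
    7  fh$dadfef  f
    8  h$dadfeff  f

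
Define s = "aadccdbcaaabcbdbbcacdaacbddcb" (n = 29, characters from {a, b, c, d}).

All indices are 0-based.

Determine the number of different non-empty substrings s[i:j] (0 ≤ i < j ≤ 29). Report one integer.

395

sorted suffixes:
  #0 SA[0]=8  'aaabcbdbbcacdaacbddcb'
  #1 SA[1]=9  'aabcbdbbcacdaacbddcb'
  #2 SA[2]=21  'aacbddcb'
  #3 SA[3]=0  'aadccdbcaaabcbdbbcacdaacbddcb'
  #4 SA[4]=10  'abcbdbbcacdaacbddcb'
  #5 SA[5]=22  'acbddcb'
  #6 SA[6]=18  'acdaacbddcb'
  #7 SA[7]=1  'adccdbcaaabcbdbbcacdaacbddcb'
  #8 SA[8]=28  'b'
  #9 SA[9]=15  'bbcacdaacbddcb'
  #10 SA[10]=6  'bcaaabcbdbbcacdaacbddcb'
  #11 SA[11]=16  'bcacdaacbddcb'
  #12 SA[12]=11  'bcbdbbcacdaacbddcb'
  #13 SA[13]=13  'bdbbcacdaacbddcb'
  #14 SA[14]=24  'bddcb'
  #15 SA[15]=7  'caaabcbdbbcacdaacbddcb'
  #16 SA[16]=17  'cacdaacbddcb'
  #17 SA[17]=27  'cb'
  #18 SA[18]=12  'cbdbbcacdaacbddcb'
  #19 SA[19]=23  'cbddcb'
  #20 SA[20]=3  'ccdbcaaabcbdbbcacdaacbddcb'
  #21 SA[21]=19  'cdaacbddcb'
  #22 SA[22]=4  'cdbcaaabcbdbbcacdaacbddcb'
  #23 SA[23]=20  'daacbddcb'
  #24 SA[24]=14  'dbbcacdaacbddcb'
  #25 SA[25]=5  'dbcaaabcbdbbcacdaacbddcb'
  #26 SA[26]=26  'dcb'
  #27 SA[27]=2  'dccdbcaaabcbdbbcacdaacbddcb'
  #28 SA[28]=25  'ddcb'

SA = [8, 9, 21, 0, 10, 22, 18, 1, 28, 15, 6, 16, 11, 13, 24, 7, 17, 27, 12, 23, 3, 19, 4, 20, 14, 5, 26, 2, 25]
rank  pair      lcp
   1  s[8:],s[9:]  2  'aa'
   2  s[9:],s[21:]  2  'aa'
   3  s[21:],s[0:]  2  'aa'
   4  s[0:],s[10:]  1  'a'
   5  s[10:],s[22:]  1  'a'
   6  s[22:],s[18:]  2  'ac'
   7  s[18:],s[1:]  1  'a'
   8  s[1:],s[28:]  0  ''
   9  s[28:],s[15:]  1  'b'
  10  s[15:],s[6:]  1  'b'
  11  s[6:],s[16:]  3  'bca'
  12  s[16:],s[11:]  2  'bc'
  13  s[11:],s[13:]  1  'b'
  14  s[13:],s[24:]  2  'bd'
  15  s[24:],s[7:]  0  ''
  16  s[7:],s[17:]  2  'ca'
  17  s[17:],s[27:]  1  'c'
  18  s[27:],s[12:]  2  'cb'
  19  s[12:],s[23:]  3  'cbd'
  20  s[23:],s[3:]  1  'c'
  21  s[3:],s[19:]  1  'c'
  22  s[19:],s[4:]  2  'cd'
  23  s[4:],s[20:]  0  ''
  24  s[20:],s[14:]  1  'd'
  25  s[14:],s[5:]  2  'db'
  26  s[5:],s[26:]  1  'd'
  27  s[26:],s[2:]  2  'dc'
  28  s[2:],s[25:]  1  'd'

n(n+1)/2 = 29·30/2 = 435
Σ LCP = 0 + 2 + 2 + 2 + 1 + 1 + 2 + 1 + 0 + 1 + 1 + 3 + 2 + 1 + 2 + 0 + 2 + 1 + 2 + 3 + 1 + 1 + 2 + 0 + 1 + 2 + 1 + 2 + 1 = 40
distinct = 435 − 40 = 395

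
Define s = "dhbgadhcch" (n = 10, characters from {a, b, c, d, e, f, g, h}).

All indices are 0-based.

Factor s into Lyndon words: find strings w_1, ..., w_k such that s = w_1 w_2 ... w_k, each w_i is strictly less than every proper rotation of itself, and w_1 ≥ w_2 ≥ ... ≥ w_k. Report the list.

["dh", "bg", "adhcch"]

emit factor 1: 'dh' (i=0, period=2)
emit factor 2: 'bg' (i=2, period=2)
emit factor 3: 'adhcch' (i=4, period=6)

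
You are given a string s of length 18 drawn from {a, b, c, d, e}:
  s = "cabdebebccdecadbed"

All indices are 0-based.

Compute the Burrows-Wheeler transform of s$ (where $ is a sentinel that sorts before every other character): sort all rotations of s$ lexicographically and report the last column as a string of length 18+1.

rank  rotation             last
    0  $cabdebebccdecadbed  d
    1  abdebebccdecadbed$c  c
    2  adbed$cabdebebccdec  c
    3  bccdecadbed$cabdebe  e
    4  bdebebccdecadbed$ca  a
    5  bebccdecadbed$cabde  e
    6  bed$cabdebebccdecad  d
    7  cabdebebccdecadbed$  $
    8  cadbed$cabdebebccde  e
    9  ccdecadbed$cabdebeb  b
   10  cdecadbed$cabdebebc  c
   11  d$cabdebebccdecadbe  e
   12  dbed$cabdebebccdeca  a
   13  debebccdecadbed$cab  b
   14  decadbed$cabdebebcc  c
   15  ebccdecadbed$cabdeb  b
   16  ebebccdecadbed$cabd  d
   17  ecadbed$cabdebebccd  d
   18  ed$cabdebebccdecadb  b

dcceaed$ebceabcbddb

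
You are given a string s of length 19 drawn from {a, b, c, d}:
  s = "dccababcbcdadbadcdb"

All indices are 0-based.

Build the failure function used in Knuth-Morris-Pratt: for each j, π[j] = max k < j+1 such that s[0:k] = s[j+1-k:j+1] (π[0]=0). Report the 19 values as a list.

π[0] = 0
j=1 s[j]='c': π[1]=0 (border '')
j=2 s[j]='c': π[2]=0 (border '')
j=3 s[j]='a': π[3]=0 (border '')
j=4 s[j]='b': π[4]=0 (border '')
j=5 s[j]='a': π[5]=0 (border '')
j=6 s[j]='b': π[6]=0 (border '')
j=7 s[j]='c': π[7]=0 (border '')
j=8 s[j]='b': π[8]=0 (border '')
j=9 s[j]='c': π[9]=0 (border '')
j=10 s[j]='d': π[10]=1 (border 'd')
j=11 s[j]='a': k: 1→0; π[11]=0 (border '')
j=12 s[j]='d': π[12]=1 (border 'd')
j=13 s[j]='b': k: 1→0; π[13]=0 (border '')
j=14 s[j]='a': π[14]=0 (border '')
j=15 s[j]='d': π[15]=1 (border 'd')
j=16 s[j]='c': π[16]=2 (border 'dc')
j=17 s[j]='d': k: 2→0; π[17]=1 (border 'd')
j=18 s[j]='b': k: 1→0; π[18]=0 (border '')

[0, 0, 0, 0, 0, 0, 0, 0, 0, 0, 1, 0, 1, 0, 0, 1, 2, 1, 0]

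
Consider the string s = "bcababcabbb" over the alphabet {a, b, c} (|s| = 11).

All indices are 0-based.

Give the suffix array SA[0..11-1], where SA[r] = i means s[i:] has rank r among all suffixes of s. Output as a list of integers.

[2, 7, 4, 10, 3, 9, 8, 0, 5, 1, 6]

rank | idx | suffix
   0 |   2 | ababcabbb
   1 |   7 | abbb
   2 |   4 | abcabbb
   3 |  10 | b
   4 |   3 | babcabbb
   5 |   9 | bb
   6 |   8 | bbb
   7 |   0 | bcababcabbb
   8 |   5 | bcabbb
   9 |   1 | cababcabbb
  10 |   6 | cabbb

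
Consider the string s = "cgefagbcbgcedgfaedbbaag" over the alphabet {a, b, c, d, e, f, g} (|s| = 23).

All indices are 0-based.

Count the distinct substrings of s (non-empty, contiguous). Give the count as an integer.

rank→(start, suffix):
  0 → (20, 'aag')
  1 → (15, 'aedbbaag')
  2 → (21, 'ag')
  3 → (4, 'agbcbgcedgfaedbbaag')
  4 → (19, 'baag')
  5 → (18, 'bbaag')
  6 → (6, 'bcbgcedgfaedbbaag')
  7 → (8, 'bgcedgfaedbbaag')
  8 → (7, 'cbgcedgfaedbbaag')
  9 → (10, 'cedgfaedbbaag')
  10 → (0, 'cgefagbcbgcedgfaedbbaag')
  11 → (17, 'dbbaag')
  12 → (12, 'dgfaedbbaag')
  13 → (16, 'edbbaag')
  14 → (11, 'edgfaedbbaag')
  15 → (2, 'efagbcbgcedgfaedbbaag')
  16 → (14, 'faedbbaag')
  17 → (3, 'fagbcbgcedgfaedbbaag')
  18 → (22, 'g')
  19 → (5, 'gbcbgcedgfaedbbaag')
  20 → (9, 'gcedgfaedbbaag')
  21 → (1, 'gefagbcbgcedgfaedbbaag')
  22 → (13, 'gfaedbbaag')

SA = [20, 15, 21, 4, 19, 18, 6, 8, 7, 10, 0, 17, 12, 16, 11, 2, 14, 3, 22, 5, 9, 1, 13]
[i] adj suffixes → lcp
  [1] 20/15 → 1 ('a')
  [2] 15/21 → 1 ('a')
  [3] 21/4 → 2 ('ag')
  [4] 4/19 → 0 ('')
  [5] 19/18 → 1 ('b')
  [6] 18/6 → 1 ('b')
  [7] 6/8 → 1 ('b')
  [8] 8/7 → 0 ('')
  [9] 7/10 → 1 ('c')
  [10] 10/0 → 1 ('c')
  [11] 0/17 → 0 ('')
  [12] 17/12 → 1 ('d')
  [13] 12/16 → 0 ('')
  [14] 16/11 → 2 ('ed')
  [15] 11/2 → 1 ('e')
  [16] 2/14 → 0 ('')
  [17] 14/3 → 2 ('fa')
  [18] 3/22 → 0 ('')
  [19] 22/5 → 1 ('g')
  [20] 5/9 → 1 ('g')
  [21] 9/1 → 1 ('g')
  [22] 1/13 → 1 ('g')

n(n+1)/2 = 23·24/2 = 276
Σ LCP = 0 + 1 + 1 + 2 + 0 + 1 + 1 + 1 + 0 + 1 + 1 + 0 + 1 + 0 + 2 + 1 + 0 + 2 + 0 + 1 + 1 + 1 + 1 = 19
distinct = 276 − 19 = 257

257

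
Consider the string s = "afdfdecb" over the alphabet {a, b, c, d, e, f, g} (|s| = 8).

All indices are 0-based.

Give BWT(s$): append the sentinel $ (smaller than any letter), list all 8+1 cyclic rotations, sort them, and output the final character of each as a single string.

rank  rotation   last
    0  $afdfdecb  b
    1  afdfdecb$  $
    2  b$afdfdec  c
    3  cb$afdfde  e
    4  decb$afdf  f
    5  dfdecb$af  f
    6  ecb$afdfd  d
    7  fdecb$afd  d
    8  fdfdecb$a  a

b$ceffdda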